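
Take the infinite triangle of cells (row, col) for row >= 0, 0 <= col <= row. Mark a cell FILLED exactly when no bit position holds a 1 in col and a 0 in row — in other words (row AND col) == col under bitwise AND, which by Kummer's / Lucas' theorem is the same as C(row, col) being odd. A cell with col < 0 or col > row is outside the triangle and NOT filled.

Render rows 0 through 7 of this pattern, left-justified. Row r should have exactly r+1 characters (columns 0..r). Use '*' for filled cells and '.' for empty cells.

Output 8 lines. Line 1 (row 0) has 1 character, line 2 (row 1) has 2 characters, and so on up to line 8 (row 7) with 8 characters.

Answer: *
**
*.*
****
*...*
**..**
*.*.*.*
********

Derivation:
r0=0: *
r1=1: **
r2=10: *.*
r3=11: ****
r4=100: *...*
r5=101: **..**
r6=110: *.*.*.*
r7=111: ********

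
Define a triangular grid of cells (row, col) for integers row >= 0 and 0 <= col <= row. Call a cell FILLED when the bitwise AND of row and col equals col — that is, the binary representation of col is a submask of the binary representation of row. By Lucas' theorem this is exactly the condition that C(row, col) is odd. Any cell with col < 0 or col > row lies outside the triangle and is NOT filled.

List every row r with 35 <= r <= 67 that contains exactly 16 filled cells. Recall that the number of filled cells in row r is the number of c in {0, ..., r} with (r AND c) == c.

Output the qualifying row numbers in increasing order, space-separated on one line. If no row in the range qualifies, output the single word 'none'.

Row r has 2^popcount(r) filled cells, so we need popcount(r) = log2(16) = 4.
Scan r = 35..67 and keep those with exactly 4 one-bits:
r=35=100011 popcount=3 -> skip
r=36=100100 popcount=2 -> skip
r=37=100101 popcount=3 -> skip
r=38=100110 popcount=3 -> skip
r=39=100111 popcount=4 -> KEEP
r=40=101000 popcount=2 -> skip
r=41=101001 popcount=3 -> skip
r=42=101010 popcount=3 -> skip
r=43=101011 popcount=4 -> KEEP
r=44=101100 popcount=3 -> skip
r=45=101101 popcount=4 -> KEEP
r=46=101110 popcount=4 -> KEEP
r=47=101111 popcount=5 -> skip
r=48=110000 popcount=2 -> skip
r=49=110001 popcount=3 -> skip
r=50=110010 popcount=3 -> skip
r=51=110011 popcount=4 -> KEEP
r=52=110100 popcount=3 -> skip
r=53=110101 popcount=4 -> KEEP
r=54=110110 popcount=4 -> KEEP
r=55=110111 popcount=5 -> skip
r=56=111000 popcount=3 -> skip
r=57=111001 popcount=4 -> KEEP
r=58=111010 popcount=4 -> KEEP
r=59=111011 popcount=5 -> skip
r=60=111100 popcount=4 -> KEEP
r=61=111101 popcount=5 -> skip
r=62=111110 popcount=5 -> skip
r=63=111111 popcount=6 -> skip
r=64=1000000 popcount=1 -> skip
r=65=1000001 popcount=2 -> skip
r=66=1000010 popcount=2 -> skip
r=67=1000011 popcount=3 -> skip
Kept rows: 39 43 45 46 51 53 54 57 58 60

Answer: 39 43 45 46 51 53 54 57 58 60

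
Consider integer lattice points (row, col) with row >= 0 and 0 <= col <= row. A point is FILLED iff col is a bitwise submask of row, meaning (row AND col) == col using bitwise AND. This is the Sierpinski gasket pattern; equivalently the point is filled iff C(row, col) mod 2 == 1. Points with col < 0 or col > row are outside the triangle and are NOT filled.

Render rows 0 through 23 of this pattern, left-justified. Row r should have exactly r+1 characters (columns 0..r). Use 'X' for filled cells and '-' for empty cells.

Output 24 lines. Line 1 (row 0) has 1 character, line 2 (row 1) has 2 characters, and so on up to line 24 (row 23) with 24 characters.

r0=0: X
r1=1: XX
r2=10: X-X
r3=11: XXXX
r4=100: X---X
r5=101: XX--XX
r6=110: X-X-X-X
r7=111: XXXXXXXX
r8=1000: X-------X
r9=1001: XX------XX
r10=1010: X-X-----X-X
r11=1011: XXXX----XXXX
r12=1100: X---X---X---X
r13=1101: XX--XX--XX--XX
r14=1110: X-X-X-X-X-X-X-X
r15=1111: XXXXXXXXXXXXXXXX
r16=10000: X---------------X
r17=10001: XX--------------XX
r18=10010: X-X-------------X-X
r19=10011: XXXX------------XXXX
r20=10100: X---X-----------X---X
r21=10101: XX--XX----------XX--XX
r22=10110: X-X-X-X---------X-X-X-X
r23=10111: XXXXXXXX--------XXXXXXXX

Answer: X
XX
X-X
XXXX
X---X
XX--XX
X-X-X-X
XXXXXXXX
X-------X
XX------XX
X-X-----X-X
XXXX----XXXX
X---X---X---X
XX--XX--XX--XX
X-X-X-X-X-X-X-X
XXXXXXXXXXXXXXXX
X---------------X
XX--------------XX
X-X-------------X-X
XXXX------------XXXX
X---X-----------X---X
XX--XX----------XX--XX
X-X-X-X---------X-X-X-X
XXXXXXXX--------XXXXXXXX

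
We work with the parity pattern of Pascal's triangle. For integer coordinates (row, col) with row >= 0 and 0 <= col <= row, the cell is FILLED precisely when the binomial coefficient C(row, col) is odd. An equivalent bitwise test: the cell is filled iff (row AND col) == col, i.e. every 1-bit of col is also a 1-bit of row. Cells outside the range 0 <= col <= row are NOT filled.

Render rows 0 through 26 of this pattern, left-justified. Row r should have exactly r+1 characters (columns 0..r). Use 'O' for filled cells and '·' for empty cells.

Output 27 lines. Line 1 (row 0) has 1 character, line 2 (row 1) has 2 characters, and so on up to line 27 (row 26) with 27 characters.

Answer: O
OO
O·O
OOOO
O···O
OO··OO
O·O·O·O
OOOOOOOO
O·······O
OO······OO
O·O·····O·O
OOOO····OOOO
O···O···O···O
OO··OO··OO··OO
O·O·O·O·O·O·O·O
OOOOOOOOOOOOOOOO
O···············O
OO··············OO
O·O·············O·O
OOOO············OOOO
O···O···········O···O
OO··OO··········OO··OO
O·O·O·O·········O·O·O·O
OOOOOOOO········OOOOOOOO
O·······O·······O·······O
OO······OO······OO······OO
O·O·····O·O·····O·O·····O·O

Derivation:
r0=0: O
r1=1: OO
r2=10: O·O
r3=11: OOOO
r4=100: O···O
r5=101: OO··OO
r6=110: O·O·O·O
r7=111: OOOOOOOO
r8=1000: O·······O
r9=1001: OO······OO
r10=1010: O·O·····O·O
r11=1011: OOOO····OOOO
r12=1100: O···O···O···O
r13=1101: OO··OO··OO··OO
r14=1110: O·O·O·O·O·O·O·O
r15=1111: OOOOOOOOOOOOOOOO
r16=10000: O···············O
r17=10001: OO··············OO
r18=10010: O·O·············O·O
r19=10011: OOOO············OOOO
r20=10100: O···O···········O···O
r21=10101: OO··OO··········OO··OO
r22=10110: O·O·O·O·········O·O·O·O
r23=10111: OOOOOOOO········OOOOOOOO
r24=11000: O·······O·······O·······O
r25=11001: OO······OO······OO······OO
r26=11010: O·O·····O·O·····O·O·····O·O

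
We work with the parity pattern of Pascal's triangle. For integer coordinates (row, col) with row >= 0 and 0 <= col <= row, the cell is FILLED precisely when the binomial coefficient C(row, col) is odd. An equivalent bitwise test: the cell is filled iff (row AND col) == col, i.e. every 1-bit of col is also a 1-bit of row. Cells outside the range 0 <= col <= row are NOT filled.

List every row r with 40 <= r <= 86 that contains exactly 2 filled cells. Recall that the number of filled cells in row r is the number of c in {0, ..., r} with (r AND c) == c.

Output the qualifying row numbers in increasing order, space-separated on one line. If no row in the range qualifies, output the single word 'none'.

Answer: 64

Derivation:
Row r has 2^popcount(r) filled cells, so we need popcount(r) = log2(2) = 1.
Scan r = 40..86 and keep those with exactly 1 one-bits:
r=40=101000 popcount=2 -> skip
r=41=101001 popcount=3 -> skip
r=42=101010 popcount=3 -> skip
r=43=101011 popcount=4 -> skip
r=44=101100 popcount=3 -> skip
r=45=101101 popcount=4 -> skip
r=46=101110 popcount=4 -> skip
r=47=101111 popcount=5 -> skip
r=48=110000 popcount=2 -> skip
r=49=110001 popcount=3 -> skip
r=50=110010 popcount=3 -> skip
r=51=110011 popcount=4 -> skip
r=52=110100 popcount=3 -> skip
r=53=110101 popcount=4 -> skip
r=54=110110 popcount=4 -> skip
r=55=110111 popcount=5 -> skip
r=56=111000 popcount=3 -> skip
r=57=111001 popcount=4 -> skip
r=58=111010 popcount=4 -> skip
r=59=111011 popcount=5 -> skip
r=60=111100 popcount=4 -> skip
r=61=111101 popcount=5 -> skip
r=62=111110 popcount=5 -> skip
r=63=111111 popcount=6 -> skip
r=64=1000000 popcount=1 -> KEEP
r=65=1000001 popcount=2 -> skip
r=66=1000010 popcount=2 -> skip
r=67=1000011 popcount=3 -> skip
r=68=1000100 popcount=2 -> skip
r=69=1000101 popcount=3 -> skip
r=70=1000110 popcount=3 -> skip
r=71=1000111 popcount=4 -> skip
r=72=1001000 popcount=2 -> skip
r=73=1001001 popcount=3 -> skip
r=74=1001010 popcount=3 -> skip
r=75=1001011 popcount=4 -> skip
r=76=1001100 popcount=3 -> skip
r=77=1001101 popcount=4 -> skip
r=78=1001110 popcount=4 -> skip
r=79=1001111 popcount=5 -> skip
r=80=1010000 popcount=2 -> skip
r=81=1010001 popcount=3 -> skip
r=82=1010010 popcount=3 -> skip
r=83=1010011 popcount=4 -> skip
r=84=1010100 popcount=3 -> skip
r=85=1010101 popcount=4 -> skip
r=86=1010110 popcount=4 -> skip
Kept rows: 64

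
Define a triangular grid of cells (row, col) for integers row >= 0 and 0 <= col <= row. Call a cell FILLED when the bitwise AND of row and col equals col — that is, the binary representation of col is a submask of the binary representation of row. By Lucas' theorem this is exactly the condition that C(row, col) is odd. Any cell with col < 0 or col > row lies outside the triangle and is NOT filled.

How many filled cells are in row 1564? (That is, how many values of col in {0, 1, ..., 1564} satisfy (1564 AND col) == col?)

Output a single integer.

Answer: 32

Derivation:
1564 in binary = 11000011100
popcount(1564) = number of 1-bits in 11000011100 = 5
A col c satisfies (1564 AND c) == c iff every set bit of c is also set in 1564; each of the 5 set bits of 1564 can independently be on or off in c.
count = 2^5 = 32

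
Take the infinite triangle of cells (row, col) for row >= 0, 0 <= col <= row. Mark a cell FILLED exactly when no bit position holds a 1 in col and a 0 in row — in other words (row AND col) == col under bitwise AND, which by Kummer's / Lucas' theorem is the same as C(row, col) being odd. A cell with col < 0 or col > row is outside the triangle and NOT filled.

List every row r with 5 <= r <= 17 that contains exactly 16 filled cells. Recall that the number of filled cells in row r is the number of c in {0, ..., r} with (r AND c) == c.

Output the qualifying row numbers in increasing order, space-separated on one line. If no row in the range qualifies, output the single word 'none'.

Answer: 15

Derivation:
Row r has 2^popcount(r) filled cells, so we need popcount(r) = log2(16) = 4.
Scan r = 5..17 and keep those with exactly 4 one-bits:
r=5=101 popcount=2 -> skip
r=6=110 popcount=2 -> skip
r=7=111 popcount=3 -> skip
r=8=1000 popcount=1 -> skip
r=9=1001 popcount=2 -> skip
r=10=1010 popcount=2 -> skip
r=11=1011 popcount=3 -> skip
r=12=1100 popcount=2 -> skip
r=13=1101 popcount=3 -> skip
r=14=1110 popcount=3 -> skip
r=15=1111 popcount=4 -> KEEP
r=16=10000 popcount=1 -> skip
r=17=10001 popcount=2 -> skip
Kept rows: 15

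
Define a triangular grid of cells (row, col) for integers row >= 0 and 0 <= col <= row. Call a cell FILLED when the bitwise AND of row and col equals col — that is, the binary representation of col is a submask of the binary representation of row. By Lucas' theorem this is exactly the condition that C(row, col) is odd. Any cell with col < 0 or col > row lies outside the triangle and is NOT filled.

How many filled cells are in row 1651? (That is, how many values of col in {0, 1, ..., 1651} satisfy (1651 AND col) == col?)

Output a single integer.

Answer: 128

Derivation:
1651 in binary = 11001110011
popcount(1651) = number of 1-bits in 11001110011 = 7
A col c satisfies (1651 AND c) == c iff every set bit of c is also set in 1651; each of the 7 set bits of 1651 can independently be on or off in c.
count = 2^7 = 128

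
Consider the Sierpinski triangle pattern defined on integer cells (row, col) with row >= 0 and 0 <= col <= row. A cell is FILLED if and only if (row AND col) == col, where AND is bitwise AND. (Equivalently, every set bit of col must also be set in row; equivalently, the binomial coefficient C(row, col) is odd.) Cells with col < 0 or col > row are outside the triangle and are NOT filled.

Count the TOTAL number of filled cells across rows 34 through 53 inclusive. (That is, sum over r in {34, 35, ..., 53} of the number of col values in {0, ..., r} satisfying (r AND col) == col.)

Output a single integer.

r34=100010 pc2: +4 =4
r35=100011 pc3: +8 =12
r36=100100 pc2: +4 =16
r37=100101 pc3: +8 =24
r38=100110 pc3: +8 =32
r39=100111 pc4: +16 =48
r40=101000 pc2: +4 =52
r41=101001 pc3: +8 =60
r42=101010 pc3: +8 =68
r43=101011 pc4: +16 =84
r44=101100 pc3: +8 =92
r45=101101 pc4: +16 =108
r46=101110 pc4: +16 =124
r47=101111 pc5: +32 =156
r48=110000 pc2: +4 =160
r49=110001 pc3: +8 =168
r50=110010 pc3: +8 =176
r51=110011 pc4: +16 =192
r52=110100 pc3: +8 =200
r53=110101 pc4: +16 =216

Answer: 216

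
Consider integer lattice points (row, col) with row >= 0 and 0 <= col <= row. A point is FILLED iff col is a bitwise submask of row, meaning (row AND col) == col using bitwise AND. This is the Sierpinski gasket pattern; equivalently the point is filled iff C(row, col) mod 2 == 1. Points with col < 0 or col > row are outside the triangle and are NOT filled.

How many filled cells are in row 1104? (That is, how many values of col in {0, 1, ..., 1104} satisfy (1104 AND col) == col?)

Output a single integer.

Answer: 8

Derivation:
1104 in binary = 10001010000
popcount(1104) = number of 1-bits in 10001010000 = 3
A col c satisfies (1104 AND c) == c iff every set bit of c is also set in 1104; each of the 3 set bits of 1104 can independently be on or off in c.
count = 2^3 = 8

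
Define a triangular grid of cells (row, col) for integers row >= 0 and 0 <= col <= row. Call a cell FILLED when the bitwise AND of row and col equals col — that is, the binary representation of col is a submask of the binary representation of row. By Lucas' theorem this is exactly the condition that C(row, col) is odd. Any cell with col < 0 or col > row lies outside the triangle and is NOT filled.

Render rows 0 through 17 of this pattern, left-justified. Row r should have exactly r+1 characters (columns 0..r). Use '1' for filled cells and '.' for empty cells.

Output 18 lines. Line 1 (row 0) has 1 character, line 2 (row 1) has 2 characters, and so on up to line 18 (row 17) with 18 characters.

r0=0: 1
r1=1: 11
r2=10: 1.1
r3=11: 1111
r4=100: 1...1
r5=101: 11..11
r6=110: 1.1.1.1
r7=111: 11111111
r8=1000: 1.......1
r9=1001: 11......11
r10=1010: 1.1.....1.1
r11=1011: 1111....1111
r12=1100: 1...1...1...1
r13=1101: 11..11..11..11
r14=1110: 1.1.1.1.1.1.1.1
r15=1111: 1111111111111111
r16=10000: 1...............1
r17=10001: 11..............11

Answer: 1
11
1.1
1111
1...1
11..11
1.1.1.1
11111111
1.......1
11......11
1.1.....1.1
1111....1111
1...1...1...1
11..11..11..11
1.1.1.1.1.1.1.1
1111111111111111
1...............1
11..............11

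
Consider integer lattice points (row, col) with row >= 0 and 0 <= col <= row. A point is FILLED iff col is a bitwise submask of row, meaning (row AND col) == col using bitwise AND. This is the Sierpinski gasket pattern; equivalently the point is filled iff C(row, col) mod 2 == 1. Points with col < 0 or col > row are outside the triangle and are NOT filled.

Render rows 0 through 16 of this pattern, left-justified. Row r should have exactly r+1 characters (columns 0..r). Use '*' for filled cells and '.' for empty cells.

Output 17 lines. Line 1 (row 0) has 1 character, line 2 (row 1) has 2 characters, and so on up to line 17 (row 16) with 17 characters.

r0=0: *
r1=1: **
r2=10: *.*
r3=11: ****
r4=100: *...*
r5=101: **..**
r6=110: *.*.*.*
r7=111: ********
r8=1000: *.......*
r9=1001: **......**
r10=1010: *.*.....*.*
r11=1011: ****....****
r12=1100: *...*...*...*
r13=1101: **..**..**..**
r14=1110: *.*.*.*.*.*.*.*
r15=1111: ****************
r16=10000: *...............*

Answer: *
**
*.*
****
*...*
**..**
*.*.*.*
********
*.......*
**......**
*.*.....*.*
****....****
*...*...*...*
**..**..**..**
*.*.*.*.*.*.*.*
****************
*...............*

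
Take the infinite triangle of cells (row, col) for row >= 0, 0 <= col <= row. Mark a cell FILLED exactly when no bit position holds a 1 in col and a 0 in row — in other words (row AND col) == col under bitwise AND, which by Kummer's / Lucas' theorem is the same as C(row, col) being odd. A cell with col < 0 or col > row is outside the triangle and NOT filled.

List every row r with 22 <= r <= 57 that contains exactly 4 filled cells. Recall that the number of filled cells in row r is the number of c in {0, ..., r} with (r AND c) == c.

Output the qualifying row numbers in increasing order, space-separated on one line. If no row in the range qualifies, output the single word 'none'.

Row r has 2^popcount(r) filled cells, so we need popcount(r) = log2(4) = 2.
Scan r = 22..57 and keep those with exactly 2 one-bits:
r=22=10110 popcount=3 -> skip
r=23=10111 popcount=4 -> skip
r=24=11000 popcount=2 -> KEEP
r=25=11001 popcount=3 -> skip
r=26=11010 popcount=3 -> skip
r=27=11011 popcount=4 -> skip
r=28=11100 popcount=3 -> skip
r=29=11101 popcount=4 -> skip
r=30=11110 popcount=4 -> skip
r=31=11111 popcount=5 -> skip
r=32=100000 popcount=1 -> skip
r=33=100001 popcount=2 -> KEEP
r=34=100010 popcount=2 -> KEEP
r=35=100011 popcount=3 -> skip
r=36=100100 popcount=2 -> KEEP
r=37=100101 popcount=3 -> skip
r=38=100110 popcount=3 -> skip
r=39=100111 popcount=4 -> skip
r=40=101000 popcount=2 -> KEEP
r=41=101001 popcount=3 -> skip
r=42=101010 popcount=3 -> skip
r=43=101011 popcount=4 -> skip
r=44=101100 popcount=3 -> skip
r=45=101101 popcount=4 -> skip
r=46=101110 popcount=4 -> skip
r=47=101111 popcount=5 -> skip
r=48=110000 popcount=2 -> KEEP
r=49=110001 popcount=3 -> skip
r=50=110010 popcount=3 -> skip
r=51=110011 popcount=4 -> skip
r=52=110100 popcount=3 -> skip
r=53=110101 popcount=4 -> skip
r=54=110110 popcount=4 -> skip
r=55=110111 popcount=5 -> skip
r=56=111000 popcount=3 -> skip
r=57=111001 popcount=4 -> skip
Kept rows: 24 33 34 36 40 48

Answer: 24 33 34 36 40 48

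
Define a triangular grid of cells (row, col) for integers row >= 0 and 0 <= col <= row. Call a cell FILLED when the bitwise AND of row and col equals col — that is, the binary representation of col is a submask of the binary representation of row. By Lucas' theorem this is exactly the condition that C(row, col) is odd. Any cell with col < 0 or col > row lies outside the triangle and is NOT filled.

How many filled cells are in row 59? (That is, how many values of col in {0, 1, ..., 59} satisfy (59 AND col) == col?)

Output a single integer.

59 in binary = 111011
popcount(59) = number of 1-bits in 111011 = 5
A col c satisfies (59 AND c) == c iff every set bit of c is also set in 59; each of the 5 set bits of 59 can independently be on or off in c.
count = 2^5 = 32

Answer: 32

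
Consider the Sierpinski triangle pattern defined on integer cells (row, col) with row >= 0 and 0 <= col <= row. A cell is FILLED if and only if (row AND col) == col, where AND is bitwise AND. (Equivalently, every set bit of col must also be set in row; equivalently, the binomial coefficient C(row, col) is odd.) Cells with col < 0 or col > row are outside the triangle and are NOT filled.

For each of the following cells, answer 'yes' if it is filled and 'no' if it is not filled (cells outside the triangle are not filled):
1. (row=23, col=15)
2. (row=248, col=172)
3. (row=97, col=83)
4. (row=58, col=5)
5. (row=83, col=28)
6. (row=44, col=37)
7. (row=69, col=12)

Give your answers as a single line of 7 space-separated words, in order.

(23,15): row=0b10111, col=0b1111, row AND col = 0b111 = 7; 7 != 15 -> empty
(248,172): row=0b11111000, col=0b10101100, row AND col = 0b10101000 = 168; 168 != 172 -> empty
(97,83): row=0b1100001, col=0b1010011, row AND col = 0b1000001 = 65; 65 != 83 -> empty
(58,5): row=0b111010, col=0b101, row AND col = 0b0 = 0; 0 != 5 -> empty
(83,28): row=0b1010011, col=0b11100, row AND col = 0b10000 = 16; 16 != 28 -> empty
(44,37): row=0b101100, col=0b100101, row AND col = 0b100100 = 36; 36 != 37 -> empty
(69,12): row=0b1000101, col=0b1100, row AND col = 0b100 = 4; 4 != 12 -> empty

Answer: no no no no no no no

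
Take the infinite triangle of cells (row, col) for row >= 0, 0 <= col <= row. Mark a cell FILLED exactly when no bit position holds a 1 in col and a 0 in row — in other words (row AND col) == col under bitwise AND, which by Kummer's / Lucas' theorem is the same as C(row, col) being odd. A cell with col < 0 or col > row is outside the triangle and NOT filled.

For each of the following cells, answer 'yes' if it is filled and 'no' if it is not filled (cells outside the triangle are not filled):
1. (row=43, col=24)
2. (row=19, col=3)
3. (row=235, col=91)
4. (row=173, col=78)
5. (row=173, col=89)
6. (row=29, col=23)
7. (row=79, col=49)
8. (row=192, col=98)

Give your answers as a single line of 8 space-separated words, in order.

(43,24): row=0b101011, col=0b11000, row AND col = 0b1000 = 8; 8 != 24 -> empty
(19,3): row=0b10011, col=0b11, row AND col = 0b11 = 3; 3 == 3 -> filled
(235,91): row=0b11101011, col=0b1011011, row AND col = 0b1001011 = 75; 75 != 91 -> empty
(173,78): row=0b10101101, col=0b1001110, row AND col = 0b1100 = 12; 12 != 78 -> empty
(173,89): row=0b10101101, col=0b1011001, row AND col = 0b1001 = 9; 9 != 89 -> empty
(29,23): row=0b11101, col=0b10111, row AND col = 0b10101 = 21; 21 != 23 -> empty
(79,49): row=0b1001111, col=0b110001, row AND col = 0b1 = 1; 1 != 49 -> empty
(192,98): row=0b11000000, col=0b1100010, row AND col = 0b1000000 = 64; 64 != 98 -> empty

Answer: no yes no no no no no no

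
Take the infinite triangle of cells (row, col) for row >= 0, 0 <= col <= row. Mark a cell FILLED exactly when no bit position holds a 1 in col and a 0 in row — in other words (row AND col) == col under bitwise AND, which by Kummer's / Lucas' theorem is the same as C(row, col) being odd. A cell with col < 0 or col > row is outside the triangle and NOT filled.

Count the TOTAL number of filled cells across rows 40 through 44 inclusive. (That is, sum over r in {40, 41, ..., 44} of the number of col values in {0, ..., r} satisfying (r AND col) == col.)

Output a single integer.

r40=101000 pc2: +4 =4
r41=101001 pc3: +8 =12
r42=101010 pc3: +8 =20
r43=101011 pc4: +16 =36
r44=101100 pc3: +8 =44

Answer: 44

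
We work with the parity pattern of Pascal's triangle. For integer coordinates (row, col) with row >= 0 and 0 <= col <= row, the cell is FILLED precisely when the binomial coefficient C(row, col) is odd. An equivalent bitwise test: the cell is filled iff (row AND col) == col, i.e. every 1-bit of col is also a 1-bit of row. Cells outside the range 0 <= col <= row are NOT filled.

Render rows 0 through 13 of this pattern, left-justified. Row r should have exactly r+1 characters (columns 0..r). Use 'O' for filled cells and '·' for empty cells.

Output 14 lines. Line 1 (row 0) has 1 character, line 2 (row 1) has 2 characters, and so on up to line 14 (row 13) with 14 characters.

r0=0: O
r1=1: OO
r2=10: O·O
r3=11: OOOO
r4=100: O···O
r5=101: OO··OO
r6=110: O·O·O·O
r7=111: OOOOOOOO
r8=1000: O·······O
r9=1001: OO······OO
r10=1010: O·O·····O·O
r11=1011: OOOO····OOOO
r12=1100: O···O···O···O
r13=1101: OO··OO··OO··OO

Answer: O
OO
O·O
OOOO
O···O
OO··OO
O·O·O·O
OOOOOOOO
O·······O
OO······OO
O·O·····O·O
OOOO····OOOO
O···O···O···O
OO··OO··OO··OO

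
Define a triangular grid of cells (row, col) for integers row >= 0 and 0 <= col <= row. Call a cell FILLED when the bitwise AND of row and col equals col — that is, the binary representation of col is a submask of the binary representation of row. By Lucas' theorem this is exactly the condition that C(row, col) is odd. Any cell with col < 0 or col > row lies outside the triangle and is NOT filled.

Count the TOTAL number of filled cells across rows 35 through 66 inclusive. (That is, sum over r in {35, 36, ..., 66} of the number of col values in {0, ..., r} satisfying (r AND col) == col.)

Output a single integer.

Answer: 486

Derivation:
r35=100011 pc3: +8 =8
r36=100100 pc2: +4 =12
r37=100101 pc3: +8 =20
r38=100110 pc3: +8 =28
r39=100111 pc4: +16 =44
r40=101000 pc2: +4 =48
r41=101001 pc3: +8 =56
r42=101010 pc3: +8 =64
r43=101011 pc4: +16 =80
r44=101100 pc3: +8 =88
r45=101101 pc4: +16 =104
r46=101110 pc4: +16 =120
r47=101111 pc5: +32 =152
r48=110000 pc2: +4 =156
r49=110001 pc3: +8 =164
r50=110010 pc3: +8 =172
r51=110011 pc4: +16 =188
r52=110100 pc3: +8 =196
r53=110101 pc4: +16 =212
r54=110110 pc4: +16 =228
r55=110111 pc5: +32 =260
r56=111000 pc3: +8 =268
r57=111001 pc4: +16 =284
r58=111010 pc4: +16 =300
r59=111011 pc5: +32 =332
r60=111100 pc4: +16 =348
r61=111101 pc5: +32 =380
r62=111110 pc5: +32 =412
r63=111111 pc6: +64 =476
r64=1000000 pc1: +2 =478
r65=1000001 pc2: +4 =482
r66=1000010 pc2: +4 =486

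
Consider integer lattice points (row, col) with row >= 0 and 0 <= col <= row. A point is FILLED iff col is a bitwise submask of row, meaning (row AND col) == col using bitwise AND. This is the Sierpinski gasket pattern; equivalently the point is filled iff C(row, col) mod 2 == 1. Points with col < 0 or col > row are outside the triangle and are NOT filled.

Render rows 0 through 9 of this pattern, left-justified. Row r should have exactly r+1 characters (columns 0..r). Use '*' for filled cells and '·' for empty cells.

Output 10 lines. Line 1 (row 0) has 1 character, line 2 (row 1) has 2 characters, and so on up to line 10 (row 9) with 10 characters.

Answer: *
**
*·*
****
*···*
**··**
*·*·*·*
********
*·······*
**······**

Derivation:
r0=0: *
r1=1: **
r2=10: *·*
r3=11: ****
r4=100: *···*
r5=101: **··**
r6=110: *·*·*·*
r7=111: ********
r8=1000: *·······*
r9=1001: **······**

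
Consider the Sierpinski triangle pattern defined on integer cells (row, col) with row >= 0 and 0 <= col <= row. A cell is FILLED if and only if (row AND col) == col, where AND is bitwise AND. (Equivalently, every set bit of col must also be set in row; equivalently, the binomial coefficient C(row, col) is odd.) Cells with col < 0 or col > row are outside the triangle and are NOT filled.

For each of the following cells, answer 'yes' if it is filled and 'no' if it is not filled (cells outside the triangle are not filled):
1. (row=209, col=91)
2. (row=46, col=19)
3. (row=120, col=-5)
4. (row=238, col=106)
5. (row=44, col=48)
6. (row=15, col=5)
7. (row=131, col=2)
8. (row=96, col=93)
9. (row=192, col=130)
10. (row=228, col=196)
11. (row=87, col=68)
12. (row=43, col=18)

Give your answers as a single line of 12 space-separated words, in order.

Answer: no no no yes no yes yes no no yes yes no

Derivation:
(209,91): row=0b11010001, col=0b1011011, row AND col = 0b1010001 = 81; 81 != 91 -> empty
(46,19): row=0b101110, col=0b10011, row AND col = 0b10 = 2; 2 != 19 -> empty
(120,-5): col outside [0, 120] -> not filled
(238,106): row=0b11101110, col=0b1101010, row AND col = 0b1101010 = 106; 106 == 106 -> filled
(44,48): col outside [0, 44] -> not filled
(15,5): row=0b1111, col=0b101, row AND col = 0b101 = 5; 5 == 5 -> filled
(131,2): row=0b10000011, col=0b10, row AND col = 0b10 = 2; 2 == 2 -> filled
(96,93): row=0b1100000, col=0b1011101, row AND col = 0b1000000 = 64; 64 != 93 -> empty
(192,130): row=0b11000000, col=0b10000010, row AND col = 0b10000000 = 128; 128 != 130 -> empty
(228,196): row=0b11100100, col=0b11000100, row AND col = 0b11000100 = 196; 196 == 196 -> filled
(87,68): row=0b1010111, col=0b1000100, row AND col = 0b1000100 = 68; 68 == 68 -> filled
(43,18): row=0b101011, col=0b10010, row AND col = 0b10 = 2; 2 != 18 -> empty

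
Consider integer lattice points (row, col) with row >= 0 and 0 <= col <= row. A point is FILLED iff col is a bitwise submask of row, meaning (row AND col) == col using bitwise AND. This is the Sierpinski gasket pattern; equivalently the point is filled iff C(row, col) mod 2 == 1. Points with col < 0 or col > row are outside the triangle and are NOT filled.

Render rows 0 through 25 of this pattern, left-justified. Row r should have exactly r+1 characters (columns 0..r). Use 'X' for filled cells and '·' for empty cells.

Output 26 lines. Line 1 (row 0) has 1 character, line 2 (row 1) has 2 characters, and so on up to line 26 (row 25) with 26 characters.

r0=0: X
r1=1: XX
r2=10: X·X
r3=11: XXXX
r4=100: X···X
r5=101: XX··XX
r6=110: X·X·X·X
r7=111: XXXXXXXX
r8=1000: X·······X
r9=1001: XX······XX
r10=1010: X·X·····X·X
r11=1011: XXXX····XXXX
r12=1100: X···X···X···X
r13=1101: XX··XX··XX··XX
r14=1110: X·X·X·X·X·X·X·X
r15=1111: XXXXXXXXXXXXXXXX
r16=10000: X···············X
r17=10001: XX··············XX
r18=10010: X·X·············X·X
r19=10011: XXXX············XXXX
r20=10100: X···X···········X···X
r21=10101: XX··XX··········XX··XX
r22=10110: X·X·X·X·········X·X·X·X
r23=10111: XXXXXXXX········XXXXXXXX
r24=11000: X·······X·······X·······X
r25=11001: XX······XX······XX······XX

Answer: X
XX
X·X
XXXX
X···X
XX··XX
X·X·X·X
XXXXXXXX
X·······X
XX······XX
X·X·····X·X
XXXX····XXXX
X···X···X···X
XX··XX··XX··XX
X·X·X·X·X·X·X·X
XXXXXXXXXXXXXXXX
X···············X
XX··············XX
X·X·············X·X
XXXX············XXXX
X···X···········X···X
XX··XX··········XX··XX
X·X·X·X·········X·X·X·X
XXXXXXXX········XXXXXXXX
X·······X·······X·······X
XX······XX······XX······XX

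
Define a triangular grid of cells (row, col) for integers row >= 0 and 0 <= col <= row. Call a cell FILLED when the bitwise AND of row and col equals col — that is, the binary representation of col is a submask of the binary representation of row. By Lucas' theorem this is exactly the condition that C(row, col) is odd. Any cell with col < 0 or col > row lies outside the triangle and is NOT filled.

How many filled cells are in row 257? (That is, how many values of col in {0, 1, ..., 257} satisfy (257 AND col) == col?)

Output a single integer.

Answer: 4

Derivation:
257 in binary = 100000001
popcount(257) = number of 1-bits in 100000001 = 2
A col c satisfies (257 AND c) == c iff every set bit of c is also set in 257; each of the 2 set bits of 257 can independently be on or off in c.
count = 2^2 = 4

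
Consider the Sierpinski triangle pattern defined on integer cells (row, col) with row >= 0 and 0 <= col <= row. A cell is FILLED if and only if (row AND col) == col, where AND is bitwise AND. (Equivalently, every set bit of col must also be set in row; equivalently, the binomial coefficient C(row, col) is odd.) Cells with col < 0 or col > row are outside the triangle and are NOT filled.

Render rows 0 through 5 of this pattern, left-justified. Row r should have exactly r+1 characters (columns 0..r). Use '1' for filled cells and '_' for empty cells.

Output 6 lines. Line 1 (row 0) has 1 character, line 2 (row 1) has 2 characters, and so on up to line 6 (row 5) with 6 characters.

Answer: 1
11
1_1
1111
1___1
11__11

Derivation:
r0=0: 1
r1=1: 11
r2=10: 1_1
r3=11: 1111
r4=100: 1___1
r5=101: 11__11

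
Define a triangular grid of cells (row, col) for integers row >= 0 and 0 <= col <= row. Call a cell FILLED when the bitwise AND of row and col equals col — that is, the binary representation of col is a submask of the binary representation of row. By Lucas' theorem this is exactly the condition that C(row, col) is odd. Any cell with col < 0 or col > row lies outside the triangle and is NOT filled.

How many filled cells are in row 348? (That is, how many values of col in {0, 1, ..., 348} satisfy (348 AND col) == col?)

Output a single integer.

348 in binary = 101011100
popcount(348) = number of 1-bits in 101011100 = 5
A col c satisfies (348 AND c) == c iff every set bit of c is also set in 348; each of the 5 set bits of 348 can independently be on or off in c.
count = 2^5 = 32

Answer: 32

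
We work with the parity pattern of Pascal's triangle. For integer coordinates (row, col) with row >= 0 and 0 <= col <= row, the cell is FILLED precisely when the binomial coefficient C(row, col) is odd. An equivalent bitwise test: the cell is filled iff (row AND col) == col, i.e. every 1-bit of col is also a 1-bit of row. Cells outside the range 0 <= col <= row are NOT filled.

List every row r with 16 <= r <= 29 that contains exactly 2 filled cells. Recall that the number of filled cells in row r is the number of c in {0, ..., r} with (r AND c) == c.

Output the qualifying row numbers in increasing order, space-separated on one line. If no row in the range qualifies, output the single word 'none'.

Answer: 16

Derivation:
Row r has 2^popcount(r) filled cells, so we need popcount(r) = log2(2) = 1.
Scan r = 16..29 and keep those with exactly 1 one-bits:
r=16=10000 popcount=1 -> KEEP
r=17=10001 popcount=2 -> skip
r=18=10010 popcount=2 -> skip
r=19=10011 popcount=3 -> skip
r=20=10100 popcount=2 -> skip
r=21=10101 popcount=3 -> skip
r=22=10110 popcount=3 -> skip
r=23=10111 popcount=4 -> skip
r=24=11000 popcount=2 -> skip
r=25=11001 popcount=3 -> skip
r=26=11010 popcount=3 -> skip
r=27=11011 popcount=4 -> skip
r=28=11100 popcount=3 -> skip
r=29=11101 popcount=4 -> skip
Kept rows: 16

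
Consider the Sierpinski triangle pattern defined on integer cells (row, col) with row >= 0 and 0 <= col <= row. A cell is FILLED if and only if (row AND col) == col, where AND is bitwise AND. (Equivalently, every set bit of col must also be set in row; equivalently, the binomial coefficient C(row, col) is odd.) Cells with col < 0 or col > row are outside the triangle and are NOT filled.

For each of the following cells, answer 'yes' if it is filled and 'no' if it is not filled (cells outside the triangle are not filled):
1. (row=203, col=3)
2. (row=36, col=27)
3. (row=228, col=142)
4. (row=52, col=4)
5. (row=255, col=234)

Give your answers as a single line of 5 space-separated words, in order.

(203,3): row=0b11001011, col=0b11, row AND col = 0b11 = 3; 3 == 3 -> filled
(36,27): row=0b100100, col=0b11011, row AND col = 0b0 = 0; 0 != 27 -> empty
(228,142): row=0b11100100, col=0b10001110, row AND col = 0b10000100 = 132; 132 != 142 -> empty
(52,4): row=0b110100, col=0b100, row AND col = 0b100 = 4; 4 == 4 -> filled
(255,234): row=0b11111111, col=0b11101010, row AND col = 0b11101010 = 234; 234 == 234 -> filled

Answer: yes no no yes yes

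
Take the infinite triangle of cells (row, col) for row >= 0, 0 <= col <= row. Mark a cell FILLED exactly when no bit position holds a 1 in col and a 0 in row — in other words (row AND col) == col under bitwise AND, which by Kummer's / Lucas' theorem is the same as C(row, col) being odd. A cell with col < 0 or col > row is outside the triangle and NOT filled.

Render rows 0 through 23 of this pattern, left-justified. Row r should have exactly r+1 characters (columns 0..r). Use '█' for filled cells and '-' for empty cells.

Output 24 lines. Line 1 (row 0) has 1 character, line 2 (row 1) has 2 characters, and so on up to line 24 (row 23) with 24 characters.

r0=0: █
r1=1: ██
r2=10: █-█
r3=11: ████
r4=100: █---█
r5=101: ██--██
r6=110: █-█-█-█
r7=111: ████████
r8=1000: █-------█
r9=1001: ██------██
r10=1010: █-█-----█-█
r11=1011: ████----████
r12=1100: █---█---█---█
r13=1101: ██--██--██--██
r14=1110: █-█-█-█-█-█-█-█
r15=1111: ████████████████
r16=10000: █---------------█
r17=10001: ██--------------██
r18=10010: █-█-------------█-█
r19=10011: ████------------████
r20=10100: █---█-----------█---█
r21=10101: ██--██----------██--██
r22=10110: █-█-█-█---------█-█-█-█
r23=10111: ████████--------████████

Answer: █
██
█-█
████
█---█
██--██
█-█-█-█
████████
█-------█
██------██
█-█-----█-█
████----████
█---█---█---█
██--██--██--██
█-█-█-█-█-█-█-█
████████████████
█---------------█
██--------------██
█-█-------------█-█
████------------████
█---█-----------█---█
██--██----------██--██
█-█-█-█---------█-█-█-█
████████--------████████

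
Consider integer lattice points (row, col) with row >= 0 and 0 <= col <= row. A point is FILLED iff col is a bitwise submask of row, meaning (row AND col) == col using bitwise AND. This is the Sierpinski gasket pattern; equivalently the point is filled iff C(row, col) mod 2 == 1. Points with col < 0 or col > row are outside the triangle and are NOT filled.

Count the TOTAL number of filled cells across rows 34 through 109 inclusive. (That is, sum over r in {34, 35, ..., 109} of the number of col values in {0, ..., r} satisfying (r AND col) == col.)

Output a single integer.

r34=100010 pc2: +4 =4
r35=100011 pc3: +8 =12
r36=100100 pc2: +4 =16
r37=100101 pc3: +8 =24
r38=100110 pc3: +8 =32
r39=100111 pc4: +16 =48
r40=101000 pc2: +4 =52
r41=101001 pc3: +8 =60
r42=101010 pc3: +8 =68
r43=101011 pc4: +16 =84
r44=101100 pc3: +8 =92
r45=101101 pc4: +16 =108
r46=101110 pc4: +16 =124
r47=101111 pc5: +32 =156
r48=110000 pc2: +4 =160
r49=110001 pc3: +8 =168
r50=110010 pc3: +8 =176
r51=110011 pc4: +16 =192
r52=110100 pc3: +8 =200
r53=110101 pc4: +16 =216
r54=110110 pc4: +16 =232
r55=110111 pc5: +32 =264
r56=111000 pc3: +8 =272
r57=111001 pc4: +16 =288
r58=111010 pc4: +16 =304
r59=111011 pc5: +32 =336
r60=111100 pc4: +16 =352
r61=111101 pc5: +32 =384
r62=111110 pc5: +32 =416
r63=111111 pc6: +64 =480
r64=1000000 pc1: +2 =482
r65=1000001 pc2: +4 =486
r66=1000010 pc2: +4 =490
r67=1000011 pc3: +8 =498
r68=1000100 pc2: +4 =502
r69=1000101 pc3: +8 =510
r70=1000110 pc3: +8 =518
r71=1000111 pc4: +16 =534
r72=1001000 pc2: +4 =538
r73=1001001 pc3: +8 =546
r74=1001010 pc3: +8 =554
r75=1001011 pc4: +16 =570
r76=1001100 pc3: +8 =578
r77=1001101 pc4: +16 =594
r78=1001110 pc4: +16 =610
r79=1001111 pc5: +32 =642
r80=1010000 pc2: +4 =646
r81=1010001 pc3: +8 =654
r82=1010010 pc3: +8 =662
r83=1010011 pc4: +16 =678
r84=1010100 pc3: +8 =686
r85=1010101 pc4: +16 =702
r86=1010110 pc4: +16 =718
r87=1010111 pc5: +32 =750
r88=1011000 pc3: +8 =758
r89=1011001 pc4: +16 =774
r90=1011010 pc4: +16 =790
r91=1011011 pc5: +32 =822
r92=1011100 pc4: +16 =838
r93=1011101 pc5: +32 =870
r94=1011110 pc5: +32 =902
r95=1011111 pc6: +64 =966
r96=1100000 pc2: +4 =970
r97=1100001 pc3: +8 =978
r98=1100010 pc3: +8 =986
r99=1100011 pc4: +16 =1002
r100=1100100 pc3: +8 =1010
r101=1100101 pc4: +16 =1026
r102=1100110 pc4: +16 =1042
r103=1100111 pc5: +32 =1074
r104=1101000 pc3: +8 =1082
r105=1101001 pc4: +16 =1098
r106=1101010 pc4: +16 =1114
r107=1101011 pc5: +32 =1146
r108=1101100 pc4: +16 =1162
r109=1101101 pc5: +32 =1194

Answer: 1194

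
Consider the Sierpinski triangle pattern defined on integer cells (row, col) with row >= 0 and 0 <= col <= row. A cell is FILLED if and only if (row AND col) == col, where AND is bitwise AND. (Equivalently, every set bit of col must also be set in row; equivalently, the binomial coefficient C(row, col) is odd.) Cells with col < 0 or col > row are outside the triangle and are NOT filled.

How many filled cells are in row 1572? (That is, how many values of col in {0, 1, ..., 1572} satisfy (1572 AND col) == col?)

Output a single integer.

1572 in binary = 11000100100
popcount(1572) = number of 1-bits in 11000100100 = 4
A col c satisfies (1572 AND c) == c iff every set bit of c is also set in 1572; each of the 4 set bits of 1572 can independently be on or off in c.
count = 2^4 = 16

Answer: 16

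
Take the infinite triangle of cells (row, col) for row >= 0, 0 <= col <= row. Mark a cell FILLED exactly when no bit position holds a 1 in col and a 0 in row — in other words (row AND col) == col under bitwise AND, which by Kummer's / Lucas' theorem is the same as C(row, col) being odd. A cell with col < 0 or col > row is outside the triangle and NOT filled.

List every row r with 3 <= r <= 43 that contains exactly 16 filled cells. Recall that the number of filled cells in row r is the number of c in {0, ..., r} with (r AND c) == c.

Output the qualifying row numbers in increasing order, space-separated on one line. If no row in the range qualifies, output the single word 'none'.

Row r has 2^popcount(r) filled cells, so we need popcount(r) = log2(16) = 4.
Scan r = 3..43 and keep those with exactly 4 one-bits:
r=3=11 popcount=2 -> skip
r=4=100 popcount=1 -> skip
r=5=101 popcount=2 -> skip
r=6=110 popcount=2 -> skip
r=7=111 popcount=3 -> skip
r=8=1000 popcount=1 -> skip
r=9=1001 popcount=2 -> skip
r=10=1010 popcount=2 -> skip
r=11=1011 popcount=3 -> skip
r=12=1100 popcount=2 -> skip
r=13=1101 popcount=3 -> skip
r=14=1110 popcount=3 -> skip
r=15=1111 popcount=4 -> KEEP
r=16=10000 popcount=1 -> skip
r=17=10001 popcount=2 -> skip
r=18=10010 popcount=2 -> skip
r=19=10011 popcount=3 -> skip
r=20=10100 popcount=2 -> skip
r=21=10101 popcount=3 -> skip
r=22=10110 popcount=3 -> skip
r=23=10111 popcount=4 -> KEEP
r=24=11000 popcount=2 -> skip
r=25=11001 popcount=3 -> skip
r=26=11010 popcount=3 -> skip
r=27=11011 popcount=4 -> KEEP
r=28=11100 popcount=3 -> skip
r=29=11101 popcount=4 -> KEEP
r=30=11110 popcount=4 -> KEEP
r=31=11111 popcount=5 -> skip
r=32=100000 popcount=1 -> skip
r=33=100001 popcount=2 -> skip
r=34=100010 popcount=2 -> skip
r=35=100011 popcount=3 -> skip
r=36=100100 popcount=2 -> skip
r=37=100101 popcount=3 -> skip
r=38=100110 popcount=3 -> skip
r=39=100111 popcount=4 -> KEEP
r=40=101000 popcount=2 -> skip
r=41=101001 popcount=3 -> skip
r=42=101010 popcount=3 -> skip
r=43=101011 popcount=4 -> KEEP
Kept rows: 15 23 27 29 30 39 43

Answer: 15 23 27 29 30 39 43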